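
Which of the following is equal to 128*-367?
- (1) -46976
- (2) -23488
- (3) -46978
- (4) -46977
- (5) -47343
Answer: 1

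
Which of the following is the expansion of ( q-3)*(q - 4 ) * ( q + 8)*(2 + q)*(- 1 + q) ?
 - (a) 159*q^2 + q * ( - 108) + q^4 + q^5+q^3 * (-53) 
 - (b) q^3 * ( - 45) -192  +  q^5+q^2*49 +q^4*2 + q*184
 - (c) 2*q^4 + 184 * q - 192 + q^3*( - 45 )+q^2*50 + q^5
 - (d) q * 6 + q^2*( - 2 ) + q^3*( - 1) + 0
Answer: c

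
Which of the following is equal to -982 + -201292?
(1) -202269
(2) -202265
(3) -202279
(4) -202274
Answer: 4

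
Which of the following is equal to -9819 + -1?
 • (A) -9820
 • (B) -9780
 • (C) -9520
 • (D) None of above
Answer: A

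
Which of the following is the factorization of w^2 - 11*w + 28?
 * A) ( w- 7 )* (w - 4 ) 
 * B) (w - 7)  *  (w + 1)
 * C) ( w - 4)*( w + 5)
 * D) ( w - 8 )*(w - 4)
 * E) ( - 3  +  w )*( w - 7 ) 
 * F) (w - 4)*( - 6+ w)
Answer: A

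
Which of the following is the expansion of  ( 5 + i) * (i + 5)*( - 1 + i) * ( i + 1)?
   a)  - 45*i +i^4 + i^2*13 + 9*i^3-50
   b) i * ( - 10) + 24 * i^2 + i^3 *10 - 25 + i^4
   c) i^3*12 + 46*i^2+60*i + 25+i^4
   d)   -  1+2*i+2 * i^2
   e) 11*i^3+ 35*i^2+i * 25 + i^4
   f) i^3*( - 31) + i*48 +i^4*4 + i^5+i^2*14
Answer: b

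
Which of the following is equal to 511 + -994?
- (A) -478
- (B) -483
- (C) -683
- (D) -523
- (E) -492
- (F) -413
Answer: B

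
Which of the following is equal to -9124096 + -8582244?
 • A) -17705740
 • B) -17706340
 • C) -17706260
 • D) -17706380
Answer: B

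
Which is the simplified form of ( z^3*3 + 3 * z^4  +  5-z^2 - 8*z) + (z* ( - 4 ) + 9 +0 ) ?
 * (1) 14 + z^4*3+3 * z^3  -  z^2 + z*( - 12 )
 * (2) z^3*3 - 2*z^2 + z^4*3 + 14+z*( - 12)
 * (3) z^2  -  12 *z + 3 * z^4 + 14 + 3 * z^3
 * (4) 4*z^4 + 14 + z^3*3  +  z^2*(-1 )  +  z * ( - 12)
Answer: 1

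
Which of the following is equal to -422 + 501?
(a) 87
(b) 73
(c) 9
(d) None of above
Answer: d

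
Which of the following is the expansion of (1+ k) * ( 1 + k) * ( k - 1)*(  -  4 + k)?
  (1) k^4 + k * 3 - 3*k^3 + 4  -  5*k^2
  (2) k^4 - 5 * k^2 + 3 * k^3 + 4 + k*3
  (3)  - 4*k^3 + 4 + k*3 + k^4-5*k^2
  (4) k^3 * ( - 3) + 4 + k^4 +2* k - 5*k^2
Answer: 1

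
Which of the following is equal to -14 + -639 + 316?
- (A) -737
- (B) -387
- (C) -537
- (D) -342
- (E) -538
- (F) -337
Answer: F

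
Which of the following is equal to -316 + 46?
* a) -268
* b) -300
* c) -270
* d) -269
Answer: c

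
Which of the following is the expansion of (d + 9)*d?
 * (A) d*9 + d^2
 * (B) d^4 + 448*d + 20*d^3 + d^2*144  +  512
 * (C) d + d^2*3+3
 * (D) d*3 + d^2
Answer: A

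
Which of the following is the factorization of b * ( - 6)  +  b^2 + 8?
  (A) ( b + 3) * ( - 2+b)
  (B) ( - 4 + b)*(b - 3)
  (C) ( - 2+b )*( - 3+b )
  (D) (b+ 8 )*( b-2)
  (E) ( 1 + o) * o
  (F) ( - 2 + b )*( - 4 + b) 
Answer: F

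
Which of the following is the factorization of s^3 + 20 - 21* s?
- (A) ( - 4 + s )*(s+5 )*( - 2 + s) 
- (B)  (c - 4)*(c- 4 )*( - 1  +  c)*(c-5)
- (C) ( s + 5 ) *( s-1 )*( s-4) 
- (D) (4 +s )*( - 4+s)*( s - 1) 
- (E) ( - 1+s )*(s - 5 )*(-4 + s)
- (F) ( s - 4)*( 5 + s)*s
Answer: C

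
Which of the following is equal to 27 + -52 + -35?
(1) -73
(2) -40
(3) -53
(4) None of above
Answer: 4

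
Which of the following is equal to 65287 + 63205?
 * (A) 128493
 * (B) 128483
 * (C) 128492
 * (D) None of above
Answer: C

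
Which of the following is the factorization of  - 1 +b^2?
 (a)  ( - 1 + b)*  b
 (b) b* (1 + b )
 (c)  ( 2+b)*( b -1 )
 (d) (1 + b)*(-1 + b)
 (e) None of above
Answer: d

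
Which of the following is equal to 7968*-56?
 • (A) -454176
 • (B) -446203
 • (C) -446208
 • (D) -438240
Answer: C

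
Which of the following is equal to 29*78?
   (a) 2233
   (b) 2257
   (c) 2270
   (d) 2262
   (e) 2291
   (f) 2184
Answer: d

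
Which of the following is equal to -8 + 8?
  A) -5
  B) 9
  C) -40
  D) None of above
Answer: D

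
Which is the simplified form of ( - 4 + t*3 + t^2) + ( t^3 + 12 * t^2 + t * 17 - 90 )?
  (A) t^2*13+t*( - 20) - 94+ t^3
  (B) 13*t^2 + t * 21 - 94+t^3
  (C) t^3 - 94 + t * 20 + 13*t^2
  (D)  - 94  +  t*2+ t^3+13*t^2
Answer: C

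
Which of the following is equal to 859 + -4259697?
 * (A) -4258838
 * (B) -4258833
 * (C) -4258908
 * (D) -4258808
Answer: A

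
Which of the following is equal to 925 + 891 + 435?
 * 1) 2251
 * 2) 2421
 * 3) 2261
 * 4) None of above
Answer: 1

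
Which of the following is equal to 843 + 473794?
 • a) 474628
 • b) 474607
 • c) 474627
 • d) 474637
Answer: d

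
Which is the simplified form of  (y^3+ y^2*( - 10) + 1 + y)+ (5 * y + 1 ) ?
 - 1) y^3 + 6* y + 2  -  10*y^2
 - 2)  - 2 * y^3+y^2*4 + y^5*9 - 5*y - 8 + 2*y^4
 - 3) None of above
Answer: 1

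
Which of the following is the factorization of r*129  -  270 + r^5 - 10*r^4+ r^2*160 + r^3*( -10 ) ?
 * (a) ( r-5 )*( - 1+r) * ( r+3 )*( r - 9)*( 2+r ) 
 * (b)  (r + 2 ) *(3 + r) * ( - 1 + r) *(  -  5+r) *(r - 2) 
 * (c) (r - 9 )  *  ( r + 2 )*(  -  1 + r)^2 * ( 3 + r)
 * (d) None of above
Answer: a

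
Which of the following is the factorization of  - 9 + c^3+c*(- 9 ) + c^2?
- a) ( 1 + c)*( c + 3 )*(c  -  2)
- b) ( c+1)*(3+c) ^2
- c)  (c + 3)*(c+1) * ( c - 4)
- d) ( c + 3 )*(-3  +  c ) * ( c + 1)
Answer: d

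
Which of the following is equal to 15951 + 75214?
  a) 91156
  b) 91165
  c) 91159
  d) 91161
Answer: b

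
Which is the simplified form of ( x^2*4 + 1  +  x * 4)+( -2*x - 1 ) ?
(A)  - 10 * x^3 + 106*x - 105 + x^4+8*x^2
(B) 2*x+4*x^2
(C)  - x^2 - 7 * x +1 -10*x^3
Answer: B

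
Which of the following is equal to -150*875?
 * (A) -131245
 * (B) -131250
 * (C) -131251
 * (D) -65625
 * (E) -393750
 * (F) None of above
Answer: B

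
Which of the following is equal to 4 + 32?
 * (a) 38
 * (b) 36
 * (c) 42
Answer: b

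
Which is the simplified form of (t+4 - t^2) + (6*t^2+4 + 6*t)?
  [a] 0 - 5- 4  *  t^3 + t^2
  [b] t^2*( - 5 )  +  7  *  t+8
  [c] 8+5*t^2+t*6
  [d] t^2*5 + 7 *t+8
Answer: d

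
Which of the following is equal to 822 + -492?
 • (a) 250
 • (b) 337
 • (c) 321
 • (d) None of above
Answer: d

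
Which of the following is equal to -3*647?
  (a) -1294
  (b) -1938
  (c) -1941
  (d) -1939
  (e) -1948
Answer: c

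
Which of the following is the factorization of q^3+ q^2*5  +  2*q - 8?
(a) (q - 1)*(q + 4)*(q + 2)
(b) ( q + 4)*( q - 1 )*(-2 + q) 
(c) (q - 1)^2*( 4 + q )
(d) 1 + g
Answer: a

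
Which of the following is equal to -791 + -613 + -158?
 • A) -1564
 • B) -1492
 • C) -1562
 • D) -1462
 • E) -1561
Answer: C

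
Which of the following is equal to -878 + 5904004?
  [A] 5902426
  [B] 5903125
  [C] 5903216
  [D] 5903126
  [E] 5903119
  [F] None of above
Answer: D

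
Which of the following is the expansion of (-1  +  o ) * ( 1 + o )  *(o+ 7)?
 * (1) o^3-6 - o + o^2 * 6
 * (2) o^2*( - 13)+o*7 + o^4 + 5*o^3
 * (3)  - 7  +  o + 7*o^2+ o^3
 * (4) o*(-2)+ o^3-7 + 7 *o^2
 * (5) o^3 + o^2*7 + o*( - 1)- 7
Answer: 5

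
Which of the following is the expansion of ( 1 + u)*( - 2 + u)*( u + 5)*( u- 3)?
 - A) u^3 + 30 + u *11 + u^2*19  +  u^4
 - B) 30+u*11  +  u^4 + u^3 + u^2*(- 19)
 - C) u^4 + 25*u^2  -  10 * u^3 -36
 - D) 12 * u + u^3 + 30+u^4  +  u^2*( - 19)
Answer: B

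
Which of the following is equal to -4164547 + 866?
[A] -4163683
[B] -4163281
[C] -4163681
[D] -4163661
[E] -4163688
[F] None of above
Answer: C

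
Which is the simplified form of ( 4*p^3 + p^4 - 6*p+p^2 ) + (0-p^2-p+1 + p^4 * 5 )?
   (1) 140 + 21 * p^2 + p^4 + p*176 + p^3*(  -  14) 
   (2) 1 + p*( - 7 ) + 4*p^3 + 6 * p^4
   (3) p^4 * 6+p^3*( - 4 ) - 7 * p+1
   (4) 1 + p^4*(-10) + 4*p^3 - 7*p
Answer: 2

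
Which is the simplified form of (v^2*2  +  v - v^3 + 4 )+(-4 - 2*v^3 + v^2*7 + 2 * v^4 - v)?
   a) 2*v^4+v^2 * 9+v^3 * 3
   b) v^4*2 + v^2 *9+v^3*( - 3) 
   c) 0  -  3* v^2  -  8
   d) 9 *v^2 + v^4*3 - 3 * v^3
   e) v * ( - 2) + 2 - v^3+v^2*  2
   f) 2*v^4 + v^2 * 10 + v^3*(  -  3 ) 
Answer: b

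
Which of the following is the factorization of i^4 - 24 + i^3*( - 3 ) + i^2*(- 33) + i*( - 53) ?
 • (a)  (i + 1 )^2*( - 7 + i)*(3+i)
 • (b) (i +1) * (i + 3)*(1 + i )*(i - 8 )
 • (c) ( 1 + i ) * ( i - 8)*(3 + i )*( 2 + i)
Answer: b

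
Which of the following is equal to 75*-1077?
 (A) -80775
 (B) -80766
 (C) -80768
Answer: A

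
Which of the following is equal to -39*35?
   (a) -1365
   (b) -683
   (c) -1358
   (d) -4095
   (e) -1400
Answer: a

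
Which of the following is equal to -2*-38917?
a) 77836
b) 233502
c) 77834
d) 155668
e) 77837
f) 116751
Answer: c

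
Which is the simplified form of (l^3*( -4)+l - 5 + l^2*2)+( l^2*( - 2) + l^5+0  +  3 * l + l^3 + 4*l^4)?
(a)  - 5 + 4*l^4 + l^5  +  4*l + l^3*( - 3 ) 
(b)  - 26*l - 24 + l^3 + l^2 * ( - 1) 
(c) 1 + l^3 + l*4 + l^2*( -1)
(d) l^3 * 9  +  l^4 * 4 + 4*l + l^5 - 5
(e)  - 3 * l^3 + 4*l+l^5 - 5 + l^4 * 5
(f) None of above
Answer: a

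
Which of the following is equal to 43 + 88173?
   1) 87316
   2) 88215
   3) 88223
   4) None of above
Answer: 4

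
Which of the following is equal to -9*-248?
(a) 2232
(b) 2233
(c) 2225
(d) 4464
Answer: a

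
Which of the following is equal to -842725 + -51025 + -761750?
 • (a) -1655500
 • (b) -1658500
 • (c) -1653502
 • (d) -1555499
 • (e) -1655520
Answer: a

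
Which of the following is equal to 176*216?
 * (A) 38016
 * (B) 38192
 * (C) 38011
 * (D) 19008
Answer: A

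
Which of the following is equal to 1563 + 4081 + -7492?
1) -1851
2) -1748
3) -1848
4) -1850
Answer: 3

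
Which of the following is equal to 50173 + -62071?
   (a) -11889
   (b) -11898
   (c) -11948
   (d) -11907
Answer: b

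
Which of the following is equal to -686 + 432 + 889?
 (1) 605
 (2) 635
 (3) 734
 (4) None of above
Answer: 2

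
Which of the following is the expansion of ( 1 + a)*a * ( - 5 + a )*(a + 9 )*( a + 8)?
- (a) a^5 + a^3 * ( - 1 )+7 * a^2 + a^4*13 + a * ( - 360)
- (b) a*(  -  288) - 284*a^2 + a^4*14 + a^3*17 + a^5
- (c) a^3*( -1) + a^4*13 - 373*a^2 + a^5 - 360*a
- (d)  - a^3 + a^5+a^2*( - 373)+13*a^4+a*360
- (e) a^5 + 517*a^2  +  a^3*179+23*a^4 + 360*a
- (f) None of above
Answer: c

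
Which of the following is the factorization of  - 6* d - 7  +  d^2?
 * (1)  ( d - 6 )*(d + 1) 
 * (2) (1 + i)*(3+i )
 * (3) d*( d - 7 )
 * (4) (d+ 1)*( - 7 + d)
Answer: 4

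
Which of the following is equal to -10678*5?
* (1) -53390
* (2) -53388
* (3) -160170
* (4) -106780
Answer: 1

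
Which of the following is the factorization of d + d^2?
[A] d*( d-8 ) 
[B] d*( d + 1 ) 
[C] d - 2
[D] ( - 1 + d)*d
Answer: B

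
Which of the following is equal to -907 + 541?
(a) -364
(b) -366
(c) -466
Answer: b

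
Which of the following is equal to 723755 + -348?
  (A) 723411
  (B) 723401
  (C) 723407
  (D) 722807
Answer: C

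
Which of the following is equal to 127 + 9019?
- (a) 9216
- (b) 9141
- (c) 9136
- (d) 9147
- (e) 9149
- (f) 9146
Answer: f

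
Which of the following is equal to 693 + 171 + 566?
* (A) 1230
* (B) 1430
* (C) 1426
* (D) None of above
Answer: B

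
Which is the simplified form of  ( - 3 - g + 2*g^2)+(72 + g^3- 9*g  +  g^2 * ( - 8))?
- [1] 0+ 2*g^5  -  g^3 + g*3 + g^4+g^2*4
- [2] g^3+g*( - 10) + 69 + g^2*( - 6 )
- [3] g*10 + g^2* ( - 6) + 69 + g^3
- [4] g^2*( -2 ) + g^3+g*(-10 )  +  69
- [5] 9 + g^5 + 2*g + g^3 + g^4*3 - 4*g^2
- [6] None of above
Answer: 2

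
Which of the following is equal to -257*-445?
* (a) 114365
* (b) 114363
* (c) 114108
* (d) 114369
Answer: a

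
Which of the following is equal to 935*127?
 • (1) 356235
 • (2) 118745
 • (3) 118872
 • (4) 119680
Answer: 2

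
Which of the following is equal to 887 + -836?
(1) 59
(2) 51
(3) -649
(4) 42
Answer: 2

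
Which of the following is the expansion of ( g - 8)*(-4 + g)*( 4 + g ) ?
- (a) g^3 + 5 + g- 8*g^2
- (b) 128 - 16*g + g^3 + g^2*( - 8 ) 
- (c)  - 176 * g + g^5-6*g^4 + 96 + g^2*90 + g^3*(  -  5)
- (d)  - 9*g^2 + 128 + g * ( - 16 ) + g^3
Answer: b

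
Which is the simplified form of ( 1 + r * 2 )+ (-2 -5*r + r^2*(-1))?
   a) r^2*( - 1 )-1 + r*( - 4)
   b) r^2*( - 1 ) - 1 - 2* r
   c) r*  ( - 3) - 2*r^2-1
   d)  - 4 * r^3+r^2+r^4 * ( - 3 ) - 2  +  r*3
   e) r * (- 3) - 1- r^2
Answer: e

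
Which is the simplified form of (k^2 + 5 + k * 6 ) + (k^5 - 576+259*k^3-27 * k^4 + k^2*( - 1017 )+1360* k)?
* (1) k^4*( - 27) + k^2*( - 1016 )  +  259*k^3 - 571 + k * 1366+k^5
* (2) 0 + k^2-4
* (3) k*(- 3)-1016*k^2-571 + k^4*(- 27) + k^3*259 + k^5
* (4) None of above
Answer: 1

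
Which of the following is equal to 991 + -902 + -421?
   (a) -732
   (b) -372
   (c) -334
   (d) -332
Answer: d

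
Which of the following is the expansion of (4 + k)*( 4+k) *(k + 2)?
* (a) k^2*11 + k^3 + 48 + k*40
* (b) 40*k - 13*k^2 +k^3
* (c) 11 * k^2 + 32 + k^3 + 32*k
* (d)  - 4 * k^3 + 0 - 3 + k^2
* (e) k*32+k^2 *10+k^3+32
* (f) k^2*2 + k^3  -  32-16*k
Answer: e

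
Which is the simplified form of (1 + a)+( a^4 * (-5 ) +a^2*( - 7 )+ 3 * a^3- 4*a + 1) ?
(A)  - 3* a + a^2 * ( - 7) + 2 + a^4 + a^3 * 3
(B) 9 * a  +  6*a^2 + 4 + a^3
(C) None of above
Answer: C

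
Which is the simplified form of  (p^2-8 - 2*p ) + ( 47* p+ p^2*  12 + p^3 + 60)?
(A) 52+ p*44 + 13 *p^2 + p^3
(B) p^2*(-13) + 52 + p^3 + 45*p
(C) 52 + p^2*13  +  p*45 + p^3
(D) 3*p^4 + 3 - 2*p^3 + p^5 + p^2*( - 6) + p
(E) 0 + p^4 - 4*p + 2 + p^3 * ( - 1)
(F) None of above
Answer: C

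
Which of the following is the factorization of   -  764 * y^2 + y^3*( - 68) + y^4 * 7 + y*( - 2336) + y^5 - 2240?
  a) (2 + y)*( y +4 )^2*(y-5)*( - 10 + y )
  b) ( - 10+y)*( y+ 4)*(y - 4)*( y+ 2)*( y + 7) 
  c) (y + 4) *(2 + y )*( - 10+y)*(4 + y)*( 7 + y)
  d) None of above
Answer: c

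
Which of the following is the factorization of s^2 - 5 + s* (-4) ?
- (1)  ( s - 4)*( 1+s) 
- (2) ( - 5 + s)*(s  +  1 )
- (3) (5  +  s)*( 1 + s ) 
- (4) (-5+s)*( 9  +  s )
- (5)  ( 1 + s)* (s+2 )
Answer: 2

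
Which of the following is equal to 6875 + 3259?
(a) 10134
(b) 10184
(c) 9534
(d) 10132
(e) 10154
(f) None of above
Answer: a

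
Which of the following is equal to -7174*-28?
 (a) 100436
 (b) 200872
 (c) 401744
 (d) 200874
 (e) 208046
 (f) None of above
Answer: b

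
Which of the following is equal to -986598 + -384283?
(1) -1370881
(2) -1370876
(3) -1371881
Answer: 1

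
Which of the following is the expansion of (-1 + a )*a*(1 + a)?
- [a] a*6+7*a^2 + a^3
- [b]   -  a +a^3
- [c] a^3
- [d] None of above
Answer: b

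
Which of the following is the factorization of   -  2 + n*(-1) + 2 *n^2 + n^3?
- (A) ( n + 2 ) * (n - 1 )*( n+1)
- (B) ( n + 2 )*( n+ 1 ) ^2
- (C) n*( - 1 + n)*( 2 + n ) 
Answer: A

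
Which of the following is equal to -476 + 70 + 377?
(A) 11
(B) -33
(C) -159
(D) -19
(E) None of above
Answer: E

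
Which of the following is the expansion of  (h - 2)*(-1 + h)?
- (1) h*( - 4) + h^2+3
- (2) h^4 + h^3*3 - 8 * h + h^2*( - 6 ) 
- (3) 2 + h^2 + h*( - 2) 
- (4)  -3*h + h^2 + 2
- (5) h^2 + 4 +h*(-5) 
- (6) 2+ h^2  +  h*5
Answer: 4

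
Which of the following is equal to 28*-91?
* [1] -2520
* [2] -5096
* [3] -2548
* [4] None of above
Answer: 3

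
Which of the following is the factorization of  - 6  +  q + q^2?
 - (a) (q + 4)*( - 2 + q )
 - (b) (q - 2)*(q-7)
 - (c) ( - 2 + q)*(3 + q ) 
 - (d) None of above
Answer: c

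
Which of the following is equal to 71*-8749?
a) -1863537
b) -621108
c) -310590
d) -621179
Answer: d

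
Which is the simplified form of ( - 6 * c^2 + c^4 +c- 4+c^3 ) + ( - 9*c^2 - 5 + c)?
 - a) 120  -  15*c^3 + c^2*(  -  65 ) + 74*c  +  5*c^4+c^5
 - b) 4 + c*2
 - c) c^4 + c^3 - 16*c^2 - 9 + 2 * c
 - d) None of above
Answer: d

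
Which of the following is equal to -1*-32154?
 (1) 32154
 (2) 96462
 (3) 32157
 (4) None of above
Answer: 1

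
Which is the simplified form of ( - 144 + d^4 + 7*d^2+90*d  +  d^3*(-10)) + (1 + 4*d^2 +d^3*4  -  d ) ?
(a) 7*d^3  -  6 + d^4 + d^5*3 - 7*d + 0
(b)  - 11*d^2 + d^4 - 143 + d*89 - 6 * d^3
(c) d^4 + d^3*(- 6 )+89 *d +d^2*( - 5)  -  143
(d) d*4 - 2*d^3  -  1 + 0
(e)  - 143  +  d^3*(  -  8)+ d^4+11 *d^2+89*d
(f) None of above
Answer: f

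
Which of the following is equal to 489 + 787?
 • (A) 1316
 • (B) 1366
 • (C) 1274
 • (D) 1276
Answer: D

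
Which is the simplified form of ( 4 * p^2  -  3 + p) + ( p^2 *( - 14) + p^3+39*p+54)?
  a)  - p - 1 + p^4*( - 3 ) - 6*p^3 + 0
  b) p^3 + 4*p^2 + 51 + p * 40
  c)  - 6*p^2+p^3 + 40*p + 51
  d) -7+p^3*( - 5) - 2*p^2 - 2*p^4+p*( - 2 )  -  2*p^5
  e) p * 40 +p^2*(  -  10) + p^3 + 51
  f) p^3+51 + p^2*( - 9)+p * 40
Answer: e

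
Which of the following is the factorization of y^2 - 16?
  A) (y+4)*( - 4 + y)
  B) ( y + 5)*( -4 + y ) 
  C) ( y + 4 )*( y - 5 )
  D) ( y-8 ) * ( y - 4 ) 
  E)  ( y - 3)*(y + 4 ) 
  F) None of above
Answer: A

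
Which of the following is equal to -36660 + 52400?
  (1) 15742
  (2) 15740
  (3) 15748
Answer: 2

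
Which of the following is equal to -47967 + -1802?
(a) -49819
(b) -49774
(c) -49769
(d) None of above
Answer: c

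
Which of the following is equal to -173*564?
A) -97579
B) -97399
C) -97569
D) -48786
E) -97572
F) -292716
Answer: E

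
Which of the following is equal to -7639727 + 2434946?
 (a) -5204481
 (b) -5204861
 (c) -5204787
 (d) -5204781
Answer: d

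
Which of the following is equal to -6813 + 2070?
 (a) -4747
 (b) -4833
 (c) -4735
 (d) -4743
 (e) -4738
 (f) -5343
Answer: d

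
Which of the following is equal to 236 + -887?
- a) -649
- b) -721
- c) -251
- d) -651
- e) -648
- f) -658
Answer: d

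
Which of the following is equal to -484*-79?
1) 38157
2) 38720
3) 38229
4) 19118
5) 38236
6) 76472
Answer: 5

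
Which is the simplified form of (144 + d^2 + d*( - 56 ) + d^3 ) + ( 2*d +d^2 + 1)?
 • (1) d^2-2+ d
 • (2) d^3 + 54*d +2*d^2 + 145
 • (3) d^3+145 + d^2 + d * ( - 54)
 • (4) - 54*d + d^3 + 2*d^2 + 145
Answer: 4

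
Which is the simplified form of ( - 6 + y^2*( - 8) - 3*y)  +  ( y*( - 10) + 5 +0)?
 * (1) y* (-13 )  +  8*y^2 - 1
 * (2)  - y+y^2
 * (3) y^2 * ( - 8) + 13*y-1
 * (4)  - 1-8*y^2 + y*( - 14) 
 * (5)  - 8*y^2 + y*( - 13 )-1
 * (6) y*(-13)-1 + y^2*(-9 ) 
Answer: 5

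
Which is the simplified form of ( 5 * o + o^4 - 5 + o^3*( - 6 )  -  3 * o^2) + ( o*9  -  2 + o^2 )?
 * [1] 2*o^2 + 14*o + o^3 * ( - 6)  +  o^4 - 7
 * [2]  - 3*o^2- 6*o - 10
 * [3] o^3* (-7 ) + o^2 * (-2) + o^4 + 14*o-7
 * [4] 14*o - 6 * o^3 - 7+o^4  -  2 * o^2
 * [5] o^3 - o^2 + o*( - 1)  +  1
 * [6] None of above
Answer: 4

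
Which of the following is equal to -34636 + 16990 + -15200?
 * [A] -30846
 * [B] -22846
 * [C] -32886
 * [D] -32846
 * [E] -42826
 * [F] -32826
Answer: D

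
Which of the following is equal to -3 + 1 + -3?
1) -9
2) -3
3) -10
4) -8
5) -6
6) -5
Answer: 6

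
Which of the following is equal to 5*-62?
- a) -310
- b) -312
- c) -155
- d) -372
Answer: a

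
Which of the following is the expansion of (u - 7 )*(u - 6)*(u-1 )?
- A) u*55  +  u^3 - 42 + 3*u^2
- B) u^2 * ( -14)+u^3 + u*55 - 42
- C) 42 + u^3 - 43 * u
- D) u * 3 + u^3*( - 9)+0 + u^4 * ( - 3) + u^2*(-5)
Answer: B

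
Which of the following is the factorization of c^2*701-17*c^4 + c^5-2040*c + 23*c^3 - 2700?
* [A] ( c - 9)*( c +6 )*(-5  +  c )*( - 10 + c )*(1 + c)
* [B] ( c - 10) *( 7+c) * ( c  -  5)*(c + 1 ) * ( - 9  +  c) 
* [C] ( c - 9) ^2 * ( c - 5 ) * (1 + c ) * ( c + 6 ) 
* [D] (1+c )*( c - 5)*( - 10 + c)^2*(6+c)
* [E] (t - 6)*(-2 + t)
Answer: A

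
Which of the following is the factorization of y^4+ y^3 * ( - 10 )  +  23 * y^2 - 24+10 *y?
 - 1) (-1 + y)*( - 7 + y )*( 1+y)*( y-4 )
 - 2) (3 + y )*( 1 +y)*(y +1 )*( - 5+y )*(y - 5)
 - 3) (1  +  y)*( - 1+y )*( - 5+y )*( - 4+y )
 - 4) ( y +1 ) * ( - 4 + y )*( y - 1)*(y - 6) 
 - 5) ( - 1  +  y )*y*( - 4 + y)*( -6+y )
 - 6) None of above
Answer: 4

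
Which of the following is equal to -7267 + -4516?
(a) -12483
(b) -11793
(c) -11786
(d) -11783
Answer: d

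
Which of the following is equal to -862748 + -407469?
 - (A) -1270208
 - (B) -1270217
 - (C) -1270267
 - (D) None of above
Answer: B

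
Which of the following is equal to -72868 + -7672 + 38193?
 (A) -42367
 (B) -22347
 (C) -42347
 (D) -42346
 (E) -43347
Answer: C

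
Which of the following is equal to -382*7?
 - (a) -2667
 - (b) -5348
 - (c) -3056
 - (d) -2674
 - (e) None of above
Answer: d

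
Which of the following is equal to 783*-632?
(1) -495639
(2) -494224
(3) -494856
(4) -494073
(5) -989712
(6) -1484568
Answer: 3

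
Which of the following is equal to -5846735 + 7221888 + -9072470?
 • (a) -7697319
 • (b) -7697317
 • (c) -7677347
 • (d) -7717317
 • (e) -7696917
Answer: b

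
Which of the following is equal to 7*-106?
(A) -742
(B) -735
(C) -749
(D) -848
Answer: A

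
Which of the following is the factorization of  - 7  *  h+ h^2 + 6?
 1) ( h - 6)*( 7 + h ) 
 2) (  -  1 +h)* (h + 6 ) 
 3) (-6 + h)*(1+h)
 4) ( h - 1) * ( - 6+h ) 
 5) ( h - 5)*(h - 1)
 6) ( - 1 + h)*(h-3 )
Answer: 4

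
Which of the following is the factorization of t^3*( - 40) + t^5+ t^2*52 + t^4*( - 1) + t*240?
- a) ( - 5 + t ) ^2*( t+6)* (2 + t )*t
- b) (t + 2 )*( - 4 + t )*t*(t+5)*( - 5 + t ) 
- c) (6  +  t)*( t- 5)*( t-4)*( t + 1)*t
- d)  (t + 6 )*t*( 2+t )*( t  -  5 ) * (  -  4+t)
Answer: d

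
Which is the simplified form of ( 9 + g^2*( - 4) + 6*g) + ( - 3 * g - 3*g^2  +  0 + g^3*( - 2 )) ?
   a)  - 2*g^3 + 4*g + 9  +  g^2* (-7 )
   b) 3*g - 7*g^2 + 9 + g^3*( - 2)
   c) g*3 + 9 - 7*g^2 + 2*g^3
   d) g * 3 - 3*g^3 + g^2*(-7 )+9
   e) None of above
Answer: b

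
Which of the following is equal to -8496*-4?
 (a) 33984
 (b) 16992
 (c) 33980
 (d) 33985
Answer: a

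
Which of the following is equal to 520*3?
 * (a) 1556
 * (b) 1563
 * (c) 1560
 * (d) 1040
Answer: c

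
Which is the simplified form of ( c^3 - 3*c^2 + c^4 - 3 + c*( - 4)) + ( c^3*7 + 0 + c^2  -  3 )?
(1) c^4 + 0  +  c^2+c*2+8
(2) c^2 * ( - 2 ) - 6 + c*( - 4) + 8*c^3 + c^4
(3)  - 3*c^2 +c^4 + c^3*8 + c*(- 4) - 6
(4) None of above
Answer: 2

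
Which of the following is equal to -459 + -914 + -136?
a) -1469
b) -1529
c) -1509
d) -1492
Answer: c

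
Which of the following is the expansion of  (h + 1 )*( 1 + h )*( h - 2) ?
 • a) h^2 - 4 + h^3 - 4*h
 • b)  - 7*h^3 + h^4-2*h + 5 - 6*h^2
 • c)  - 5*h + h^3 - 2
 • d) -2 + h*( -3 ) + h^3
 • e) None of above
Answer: d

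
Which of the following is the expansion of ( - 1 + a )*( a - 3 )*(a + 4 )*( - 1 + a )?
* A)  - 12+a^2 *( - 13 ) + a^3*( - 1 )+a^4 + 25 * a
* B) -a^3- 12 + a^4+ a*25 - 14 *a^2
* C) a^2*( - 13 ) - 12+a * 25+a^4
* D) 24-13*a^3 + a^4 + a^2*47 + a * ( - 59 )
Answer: A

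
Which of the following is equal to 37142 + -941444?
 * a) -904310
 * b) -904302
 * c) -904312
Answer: b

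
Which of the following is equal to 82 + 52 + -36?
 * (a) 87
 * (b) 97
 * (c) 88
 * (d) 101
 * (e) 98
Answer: e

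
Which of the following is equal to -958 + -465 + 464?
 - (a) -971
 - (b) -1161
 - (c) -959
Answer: c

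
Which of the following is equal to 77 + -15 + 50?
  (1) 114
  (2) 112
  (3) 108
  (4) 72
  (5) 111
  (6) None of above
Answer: 2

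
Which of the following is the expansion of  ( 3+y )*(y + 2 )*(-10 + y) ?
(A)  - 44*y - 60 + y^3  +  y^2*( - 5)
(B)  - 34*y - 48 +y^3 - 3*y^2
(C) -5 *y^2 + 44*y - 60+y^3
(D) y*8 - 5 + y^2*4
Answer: A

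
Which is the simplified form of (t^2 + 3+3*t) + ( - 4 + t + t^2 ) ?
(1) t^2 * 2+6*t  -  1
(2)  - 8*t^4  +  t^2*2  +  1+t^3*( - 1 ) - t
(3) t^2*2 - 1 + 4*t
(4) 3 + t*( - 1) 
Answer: 3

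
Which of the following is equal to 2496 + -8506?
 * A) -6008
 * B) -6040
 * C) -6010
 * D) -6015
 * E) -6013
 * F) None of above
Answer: C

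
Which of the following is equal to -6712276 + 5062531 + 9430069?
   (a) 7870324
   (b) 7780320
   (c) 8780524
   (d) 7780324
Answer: d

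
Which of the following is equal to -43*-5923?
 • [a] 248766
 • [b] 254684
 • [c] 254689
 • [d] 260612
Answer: c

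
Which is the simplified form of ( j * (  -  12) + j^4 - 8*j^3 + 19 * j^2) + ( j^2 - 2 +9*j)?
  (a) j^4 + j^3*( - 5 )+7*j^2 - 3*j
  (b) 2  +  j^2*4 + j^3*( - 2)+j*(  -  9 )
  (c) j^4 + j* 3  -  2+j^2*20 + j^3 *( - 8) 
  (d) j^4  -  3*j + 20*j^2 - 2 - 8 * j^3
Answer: d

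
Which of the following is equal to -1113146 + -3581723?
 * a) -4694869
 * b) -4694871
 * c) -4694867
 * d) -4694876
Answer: a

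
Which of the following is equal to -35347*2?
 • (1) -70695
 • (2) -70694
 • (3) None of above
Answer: 2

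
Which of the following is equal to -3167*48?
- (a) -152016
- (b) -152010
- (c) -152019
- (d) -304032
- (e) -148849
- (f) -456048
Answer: a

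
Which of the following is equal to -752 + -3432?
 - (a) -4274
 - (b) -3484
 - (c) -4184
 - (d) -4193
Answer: c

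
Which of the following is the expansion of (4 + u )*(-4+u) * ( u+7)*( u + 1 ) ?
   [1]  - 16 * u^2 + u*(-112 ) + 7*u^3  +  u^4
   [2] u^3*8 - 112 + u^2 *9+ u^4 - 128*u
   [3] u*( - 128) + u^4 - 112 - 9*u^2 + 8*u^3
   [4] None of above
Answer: 3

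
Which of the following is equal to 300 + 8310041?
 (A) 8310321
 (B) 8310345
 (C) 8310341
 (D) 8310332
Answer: C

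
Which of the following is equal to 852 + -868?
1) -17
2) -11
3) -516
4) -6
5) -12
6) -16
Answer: 6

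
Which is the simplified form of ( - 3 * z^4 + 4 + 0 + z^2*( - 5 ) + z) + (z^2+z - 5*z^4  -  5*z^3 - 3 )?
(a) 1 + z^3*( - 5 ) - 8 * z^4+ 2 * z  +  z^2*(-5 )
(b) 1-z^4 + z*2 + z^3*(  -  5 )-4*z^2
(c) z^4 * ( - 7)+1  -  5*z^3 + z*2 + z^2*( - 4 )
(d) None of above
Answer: d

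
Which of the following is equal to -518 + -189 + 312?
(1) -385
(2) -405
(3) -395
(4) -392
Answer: 3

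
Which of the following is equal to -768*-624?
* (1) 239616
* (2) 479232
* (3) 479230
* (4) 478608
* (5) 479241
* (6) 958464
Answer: 2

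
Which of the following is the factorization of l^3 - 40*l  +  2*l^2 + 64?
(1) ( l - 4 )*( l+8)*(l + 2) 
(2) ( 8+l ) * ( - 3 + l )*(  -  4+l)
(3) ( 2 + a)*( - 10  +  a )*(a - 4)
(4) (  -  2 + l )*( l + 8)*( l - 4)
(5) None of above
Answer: 4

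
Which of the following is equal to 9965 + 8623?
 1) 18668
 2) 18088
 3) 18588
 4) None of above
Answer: 3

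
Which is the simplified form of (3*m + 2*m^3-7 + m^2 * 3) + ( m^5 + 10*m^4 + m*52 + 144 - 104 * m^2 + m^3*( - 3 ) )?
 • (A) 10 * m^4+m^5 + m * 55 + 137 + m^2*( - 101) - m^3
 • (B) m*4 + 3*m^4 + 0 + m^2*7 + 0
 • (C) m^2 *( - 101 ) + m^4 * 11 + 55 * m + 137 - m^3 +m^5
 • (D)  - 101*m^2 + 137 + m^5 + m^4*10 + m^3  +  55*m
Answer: A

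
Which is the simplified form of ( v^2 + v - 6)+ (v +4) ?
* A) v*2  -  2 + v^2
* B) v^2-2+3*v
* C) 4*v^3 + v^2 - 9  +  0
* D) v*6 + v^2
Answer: A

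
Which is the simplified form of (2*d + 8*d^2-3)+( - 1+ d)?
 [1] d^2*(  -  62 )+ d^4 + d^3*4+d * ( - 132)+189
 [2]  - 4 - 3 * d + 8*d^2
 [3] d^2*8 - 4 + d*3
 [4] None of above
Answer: 3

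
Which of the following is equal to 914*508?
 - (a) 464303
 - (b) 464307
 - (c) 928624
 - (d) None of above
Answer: d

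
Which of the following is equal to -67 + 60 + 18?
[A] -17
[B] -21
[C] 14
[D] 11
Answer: D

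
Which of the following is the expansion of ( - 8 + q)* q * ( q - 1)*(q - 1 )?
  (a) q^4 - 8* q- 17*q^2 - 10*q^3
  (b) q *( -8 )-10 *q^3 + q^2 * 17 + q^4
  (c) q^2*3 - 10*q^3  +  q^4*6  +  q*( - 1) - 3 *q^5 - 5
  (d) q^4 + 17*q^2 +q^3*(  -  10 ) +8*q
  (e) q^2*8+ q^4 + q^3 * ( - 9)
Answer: b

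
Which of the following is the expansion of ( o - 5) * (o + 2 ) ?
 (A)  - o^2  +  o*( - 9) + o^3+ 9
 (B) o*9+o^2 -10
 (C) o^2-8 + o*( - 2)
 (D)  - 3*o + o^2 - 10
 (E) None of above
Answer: D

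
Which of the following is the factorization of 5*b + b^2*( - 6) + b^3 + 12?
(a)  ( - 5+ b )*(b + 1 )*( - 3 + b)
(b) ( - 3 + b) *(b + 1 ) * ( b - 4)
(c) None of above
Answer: b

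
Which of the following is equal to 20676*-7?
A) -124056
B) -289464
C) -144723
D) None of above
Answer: D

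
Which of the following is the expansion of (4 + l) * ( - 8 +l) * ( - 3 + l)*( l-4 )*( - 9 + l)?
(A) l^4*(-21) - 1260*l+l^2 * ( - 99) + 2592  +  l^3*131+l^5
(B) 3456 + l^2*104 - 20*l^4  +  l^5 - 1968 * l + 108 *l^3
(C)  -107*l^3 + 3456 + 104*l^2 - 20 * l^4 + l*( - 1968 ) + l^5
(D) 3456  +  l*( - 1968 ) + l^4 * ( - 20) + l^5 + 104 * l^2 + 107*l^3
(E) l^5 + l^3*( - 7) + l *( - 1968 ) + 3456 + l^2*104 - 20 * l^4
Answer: D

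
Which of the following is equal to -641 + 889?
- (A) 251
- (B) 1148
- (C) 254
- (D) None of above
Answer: D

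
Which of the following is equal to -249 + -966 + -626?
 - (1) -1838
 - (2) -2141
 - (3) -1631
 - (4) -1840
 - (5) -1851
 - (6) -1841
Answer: 6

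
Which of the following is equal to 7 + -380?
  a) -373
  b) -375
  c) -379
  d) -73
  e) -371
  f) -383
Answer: a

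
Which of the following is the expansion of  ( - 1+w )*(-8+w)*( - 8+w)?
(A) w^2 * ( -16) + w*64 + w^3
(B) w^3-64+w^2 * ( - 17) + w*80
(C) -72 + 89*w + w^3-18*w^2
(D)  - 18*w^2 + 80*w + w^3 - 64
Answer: B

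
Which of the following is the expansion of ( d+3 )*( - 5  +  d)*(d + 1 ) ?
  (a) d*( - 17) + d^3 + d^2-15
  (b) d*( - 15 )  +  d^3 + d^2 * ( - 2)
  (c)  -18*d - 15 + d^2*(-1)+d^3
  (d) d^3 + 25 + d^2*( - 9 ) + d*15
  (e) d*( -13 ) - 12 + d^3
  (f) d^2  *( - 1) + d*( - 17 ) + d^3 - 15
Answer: f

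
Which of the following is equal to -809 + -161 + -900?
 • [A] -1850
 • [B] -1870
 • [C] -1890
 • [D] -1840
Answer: B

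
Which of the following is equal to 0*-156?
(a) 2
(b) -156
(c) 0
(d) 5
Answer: c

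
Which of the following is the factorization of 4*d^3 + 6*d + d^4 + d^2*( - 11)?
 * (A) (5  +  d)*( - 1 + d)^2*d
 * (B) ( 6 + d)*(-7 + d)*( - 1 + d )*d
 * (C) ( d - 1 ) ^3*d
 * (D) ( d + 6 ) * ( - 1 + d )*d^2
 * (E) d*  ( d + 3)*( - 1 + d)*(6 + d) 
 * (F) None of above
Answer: F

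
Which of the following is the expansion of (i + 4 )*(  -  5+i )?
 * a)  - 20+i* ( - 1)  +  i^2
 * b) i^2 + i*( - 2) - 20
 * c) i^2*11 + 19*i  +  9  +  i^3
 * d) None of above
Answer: a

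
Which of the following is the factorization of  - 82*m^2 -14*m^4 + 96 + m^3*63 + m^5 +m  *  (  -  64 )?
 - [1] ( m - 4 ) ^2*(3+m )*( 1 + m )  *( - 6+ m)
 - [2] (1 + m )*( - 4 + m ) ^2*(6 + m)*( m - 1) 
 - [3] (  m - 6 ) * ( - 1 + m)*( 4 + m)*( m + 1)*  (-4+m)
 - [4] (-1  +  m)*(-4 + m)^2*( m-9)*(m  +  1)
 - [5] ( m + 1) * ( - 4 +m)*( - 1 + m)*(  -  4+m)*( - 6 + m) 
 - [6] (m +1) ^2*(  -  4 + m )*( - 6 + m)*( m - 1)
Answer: 5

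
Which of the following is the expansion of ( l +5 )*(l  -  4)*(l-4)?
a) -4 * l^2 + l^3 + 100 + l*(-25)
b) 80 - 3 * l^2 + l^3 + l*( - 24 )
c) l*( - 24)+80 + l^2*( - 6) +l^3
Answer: b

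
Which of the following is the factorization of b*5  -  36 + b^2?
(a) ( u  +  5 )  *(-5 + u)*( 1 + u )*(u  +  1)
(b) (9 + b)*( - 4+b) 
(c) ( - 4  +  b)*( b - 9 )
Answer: b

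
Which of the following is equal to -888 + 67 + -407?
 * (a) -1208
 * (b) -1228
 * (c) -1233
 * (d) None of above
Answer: b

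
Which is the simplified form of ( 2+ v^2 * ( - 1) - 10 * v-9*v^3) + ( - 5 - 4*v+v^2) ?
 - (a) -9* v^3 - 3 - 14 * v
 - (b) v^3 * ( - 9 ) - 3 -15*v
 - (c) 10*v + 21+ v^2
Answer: a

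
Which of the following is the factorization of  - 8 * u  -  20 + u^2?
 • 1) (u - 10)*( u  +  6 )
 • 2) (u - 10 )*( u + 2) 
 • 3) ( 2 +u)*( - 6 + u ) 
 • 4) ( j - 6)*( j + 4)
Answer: 2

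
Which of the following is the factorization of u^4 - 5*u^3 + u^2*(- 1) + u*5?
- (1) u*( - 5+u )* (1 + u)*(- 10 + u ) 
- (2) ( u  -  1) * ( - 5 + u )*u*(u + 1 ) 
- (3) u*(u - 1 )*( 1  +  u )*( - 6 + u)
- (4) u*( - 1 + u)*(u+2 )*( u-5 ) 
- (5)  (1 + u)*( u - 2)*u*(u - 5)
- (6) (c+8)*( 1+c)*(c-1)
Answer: 2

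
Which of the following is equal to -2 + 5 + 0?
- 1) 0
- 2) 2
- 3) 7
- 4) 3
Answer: 4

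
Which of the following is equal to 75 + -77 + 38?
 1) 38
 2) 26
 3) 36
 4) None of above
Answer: 3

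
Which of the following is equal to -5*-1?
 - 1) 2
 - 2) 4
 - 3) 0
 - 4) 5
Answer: 4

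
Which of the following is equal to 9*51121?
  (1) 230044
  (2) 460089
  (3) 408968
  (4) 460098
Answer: 2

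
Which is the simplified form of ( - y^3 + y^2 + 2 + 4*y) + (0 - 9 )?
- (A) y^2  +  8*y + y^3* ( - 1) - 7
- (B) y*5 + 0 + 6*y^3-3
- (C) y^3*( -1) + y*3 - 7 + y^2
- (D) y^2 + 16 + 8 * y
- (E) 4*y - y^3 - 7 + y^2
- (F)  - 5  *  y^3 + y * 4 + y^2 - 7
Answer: E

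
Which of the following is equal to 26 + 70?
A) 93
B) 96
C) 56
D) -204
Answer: B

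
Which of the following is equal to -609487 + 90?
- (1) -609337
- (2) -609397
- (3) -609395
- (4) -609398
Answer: 2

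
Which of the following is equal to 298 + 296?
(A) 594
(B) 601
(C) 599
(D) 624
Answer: A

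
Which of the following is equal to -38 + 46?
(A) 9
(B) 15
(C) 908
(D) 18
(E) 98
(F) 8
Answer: F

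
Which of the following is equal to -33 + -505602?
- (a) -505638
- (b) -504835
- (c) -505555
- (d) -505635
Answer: d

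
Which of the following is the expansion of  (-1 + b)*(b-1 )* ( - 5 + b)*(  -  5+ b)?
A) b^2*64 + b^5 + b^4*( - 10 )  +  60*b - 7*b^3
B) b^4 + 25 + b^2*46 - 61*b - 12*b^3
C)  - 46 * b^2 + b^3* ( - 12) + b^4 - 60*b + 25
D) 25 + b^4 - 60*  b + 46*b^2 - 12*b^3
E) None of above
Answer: D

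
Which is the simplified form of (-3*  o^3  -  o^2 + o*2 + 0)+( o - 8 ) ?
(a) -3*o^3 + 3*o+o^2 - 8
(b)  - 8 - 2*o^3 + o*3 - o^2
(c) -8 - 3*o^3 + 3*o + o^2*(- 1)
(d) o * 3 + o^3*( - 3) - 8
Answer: c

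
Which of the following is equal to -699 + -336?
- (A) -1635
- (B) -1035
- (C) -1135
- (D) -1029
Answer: B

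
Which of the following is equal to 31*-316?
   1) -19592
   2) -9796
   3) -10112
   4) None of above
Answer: 2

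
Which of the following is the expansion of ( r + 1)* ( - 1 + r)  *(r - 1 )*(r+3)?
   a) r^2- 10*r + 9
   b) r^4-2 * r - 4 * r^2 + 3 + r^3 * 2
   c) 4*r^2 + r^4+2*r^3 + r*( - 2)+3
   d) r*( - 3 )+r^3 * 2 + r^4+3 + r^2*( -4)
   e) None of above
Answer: b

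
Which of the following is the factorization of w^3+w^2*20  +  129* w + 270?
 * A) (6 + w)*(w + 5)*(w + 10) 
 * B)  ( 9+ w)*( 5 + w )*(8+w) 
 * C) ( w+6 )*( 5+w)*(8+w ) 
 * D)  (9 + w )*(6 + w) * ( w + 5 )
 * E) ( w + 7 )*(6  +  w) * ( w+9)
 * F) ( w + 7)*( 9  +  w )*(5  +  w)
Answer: D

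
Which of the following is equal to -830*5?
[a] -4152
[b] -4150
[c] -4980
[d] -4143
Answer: b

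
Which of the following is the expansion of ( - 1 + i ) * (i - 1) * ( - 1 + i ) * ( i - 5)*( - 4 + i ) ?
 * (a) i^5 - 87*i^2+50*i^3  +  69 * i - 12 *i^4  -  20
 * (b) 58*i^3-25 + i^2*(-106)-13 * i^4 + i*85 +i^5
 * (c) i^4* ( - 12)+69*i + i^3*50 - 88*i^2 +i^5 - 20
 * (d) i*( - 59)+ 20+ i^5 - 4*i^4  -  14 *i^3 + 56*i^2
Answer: c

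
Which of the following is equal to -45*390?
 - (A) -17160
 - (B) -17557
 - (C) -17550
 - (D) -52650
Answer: C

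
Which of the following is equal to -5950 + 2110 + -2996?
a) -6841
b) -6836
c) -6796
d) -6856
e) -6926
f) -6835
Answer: b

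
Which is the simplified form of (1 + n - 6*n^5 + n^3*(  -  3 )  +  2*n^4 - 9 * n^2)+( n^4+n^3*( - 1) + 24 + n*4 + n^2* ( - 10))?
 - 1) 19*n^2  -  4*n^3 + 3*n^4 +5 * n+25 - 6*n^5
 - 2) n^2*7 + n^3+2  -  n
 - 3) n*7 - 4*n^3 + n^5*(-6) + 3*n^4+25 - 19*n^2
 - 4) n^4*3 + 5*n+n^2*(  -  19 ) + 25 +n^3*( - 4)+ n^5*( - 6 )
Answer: 4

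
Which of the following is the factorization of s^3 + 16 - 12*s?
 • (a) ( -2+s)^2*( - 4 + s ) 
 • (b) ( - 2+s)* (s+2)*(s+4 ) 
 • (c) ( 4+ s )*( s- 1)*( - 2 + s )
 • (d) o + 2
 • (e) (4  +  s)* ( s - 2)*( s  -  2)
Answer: e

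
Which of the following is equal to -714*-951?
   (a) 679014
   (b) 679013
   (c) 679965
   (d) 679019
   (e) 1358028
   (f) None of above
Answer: a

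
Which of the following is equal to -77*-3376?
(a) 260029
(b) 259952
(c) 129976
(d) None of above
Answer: b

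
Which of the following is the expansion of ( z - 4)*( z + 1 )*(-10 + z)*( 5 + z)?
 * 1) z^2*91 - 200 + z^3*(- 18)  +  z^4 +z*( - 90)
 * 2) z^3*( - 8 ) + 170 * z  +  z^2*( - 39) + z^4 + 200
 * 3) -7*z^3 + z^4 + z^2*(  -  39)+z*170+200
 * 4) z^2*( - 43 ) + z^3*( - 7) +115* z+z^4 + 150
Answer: 2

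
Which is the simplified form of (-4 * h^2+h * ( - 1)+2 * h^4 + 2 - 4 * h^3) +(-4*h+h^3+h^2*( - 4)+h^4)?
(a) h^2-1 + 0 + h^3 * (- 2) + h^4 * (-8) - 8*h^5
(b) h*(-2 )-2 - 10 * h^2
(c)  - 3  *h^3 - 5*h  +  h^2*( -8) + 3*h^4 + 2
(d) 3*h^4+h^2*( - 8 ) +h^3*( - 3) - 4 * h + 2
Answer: c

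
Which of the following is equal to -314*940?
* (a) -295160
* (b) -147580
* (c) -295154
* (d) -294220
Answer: a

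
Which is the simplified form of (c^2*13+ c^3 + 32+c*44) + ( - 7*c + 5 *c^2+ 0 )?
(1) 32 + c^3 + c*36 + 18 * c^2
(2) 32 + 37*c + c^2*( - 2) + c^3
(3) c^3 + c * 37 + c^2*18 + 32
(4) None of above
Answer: 3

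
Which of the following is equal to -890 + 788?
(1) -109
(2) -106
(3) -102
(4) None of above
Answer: 3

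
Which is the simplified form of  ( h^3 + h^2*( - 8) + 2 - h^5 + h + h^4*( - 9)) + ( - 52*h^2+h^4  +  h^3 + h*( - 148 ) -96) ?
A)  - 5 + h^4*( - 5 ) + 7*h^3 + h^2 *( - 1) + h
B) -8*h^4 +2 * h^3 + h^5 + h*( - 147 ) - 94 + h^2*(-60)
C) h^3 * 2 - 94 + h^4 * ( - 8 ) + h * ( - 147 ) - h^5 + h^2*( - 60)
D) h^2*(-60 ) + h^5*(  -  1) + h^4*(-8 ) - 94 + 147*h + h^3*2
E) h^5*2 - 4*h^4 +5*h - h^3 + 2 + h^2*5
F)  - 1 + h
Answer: C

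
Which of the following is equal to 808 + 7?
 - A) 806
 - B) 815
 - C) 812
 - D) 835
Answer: B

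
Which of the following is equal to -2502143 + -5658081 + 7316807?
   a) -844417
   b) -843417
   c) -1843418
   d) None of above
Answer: b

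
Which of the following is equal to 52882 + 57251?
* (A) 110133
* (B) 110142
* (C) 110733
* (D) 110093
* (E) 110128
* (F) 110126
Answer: A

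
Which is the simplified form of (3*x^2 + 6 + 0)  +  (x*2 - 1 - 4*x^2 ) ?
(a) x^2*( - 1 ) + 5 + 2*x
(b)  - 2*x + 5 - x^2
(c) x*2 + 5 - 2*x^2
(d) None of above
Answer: a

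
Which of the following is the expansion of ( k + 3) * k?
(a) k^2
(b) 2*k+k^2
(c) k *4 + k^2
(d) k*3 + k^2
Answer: d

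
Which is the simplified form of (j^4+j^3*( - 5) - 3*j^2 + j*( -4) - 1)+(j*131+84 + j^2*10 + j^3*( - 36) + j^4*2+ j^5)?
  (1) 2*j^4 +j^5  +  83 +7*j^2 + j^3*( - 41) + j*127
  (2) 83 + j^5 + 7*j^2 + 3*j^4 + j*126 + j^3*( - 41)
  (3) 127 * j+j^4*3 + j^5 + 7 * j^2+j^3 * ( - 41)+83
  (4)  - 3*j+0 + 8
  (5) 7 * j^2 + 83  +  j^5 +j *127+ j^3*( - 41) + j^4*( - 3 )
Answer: 3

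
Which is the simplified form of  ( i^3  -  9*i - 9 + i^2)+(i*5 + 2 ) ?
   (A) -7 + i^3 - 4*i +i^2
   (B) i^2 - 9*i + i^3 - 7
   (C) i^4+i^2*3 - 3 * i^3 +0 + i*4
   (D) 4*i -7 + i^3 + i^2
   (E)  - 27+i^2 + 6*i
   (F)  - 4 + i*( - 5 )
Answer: A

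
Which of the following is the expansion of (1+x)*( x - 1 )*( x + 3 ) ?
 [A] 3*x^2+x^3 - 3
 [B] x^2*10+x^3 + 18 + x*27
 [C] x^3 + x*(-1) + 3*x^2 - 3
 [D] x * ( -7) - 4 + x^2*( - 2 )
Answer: C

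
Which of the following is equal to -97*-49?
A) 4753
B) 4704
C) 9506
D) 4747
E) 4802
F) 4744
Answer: A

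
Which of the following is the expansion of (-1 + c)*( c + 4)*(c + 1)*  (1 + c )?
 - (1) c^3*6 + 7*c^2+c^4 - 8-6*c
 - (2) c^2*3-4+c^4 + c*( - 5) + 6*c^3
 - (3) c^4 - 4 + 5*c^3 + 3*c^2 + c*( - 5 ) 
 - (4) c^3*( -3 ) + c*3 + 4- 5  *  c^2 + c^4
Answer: 3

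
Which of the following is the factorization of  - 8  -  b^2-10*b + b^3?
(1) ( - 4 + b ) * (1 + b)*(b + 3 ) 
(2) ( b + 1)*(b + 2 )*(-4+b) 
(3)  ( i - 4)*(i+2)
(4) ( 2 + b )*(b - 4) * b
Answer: 2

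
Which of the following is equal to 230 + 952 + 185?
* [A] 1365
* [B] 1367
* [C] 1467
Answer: B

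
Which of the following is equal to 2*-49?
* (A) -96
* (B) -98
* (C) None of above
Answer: B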